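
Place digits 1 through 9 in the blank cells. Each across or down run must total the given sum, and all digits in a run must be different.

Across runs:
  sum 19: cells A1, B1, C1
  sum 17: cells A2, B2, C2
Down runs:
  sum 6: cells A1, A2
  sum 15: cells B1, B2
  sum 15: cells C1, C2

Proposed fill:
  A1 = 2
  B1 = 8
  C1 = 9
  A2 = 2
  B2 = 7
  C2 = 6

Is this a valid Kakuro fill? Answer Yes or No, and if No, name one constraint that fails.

No — the across run A2–C2 sums to 15, not 17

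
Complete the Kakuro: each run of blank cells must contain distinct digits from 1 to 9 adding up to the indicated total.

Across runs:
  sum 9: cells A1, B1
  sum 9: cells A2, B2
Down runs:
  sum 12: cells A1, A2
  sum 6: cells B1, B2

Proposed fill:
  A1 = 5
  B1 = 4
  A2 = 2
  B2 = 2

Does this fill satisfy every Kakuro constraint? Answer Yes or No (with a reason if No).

No — the across run A2–B2 sums to 4, not 9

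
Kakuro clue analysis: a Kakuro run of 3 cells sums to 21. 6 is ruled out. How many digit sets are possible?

2

3 distinct digits from 1–9 sum between 6 and 24.
Dropping sets that contain 6.
Enumerating: {4,8,9}, {5,7,9}.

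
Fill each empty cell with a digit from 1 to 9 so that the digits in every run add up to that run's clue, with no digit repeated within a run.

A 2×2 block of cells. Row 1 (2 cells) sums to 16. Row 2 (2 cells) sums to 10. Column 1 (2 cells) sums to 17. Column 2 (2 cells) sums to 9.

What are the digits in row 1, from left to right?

9 7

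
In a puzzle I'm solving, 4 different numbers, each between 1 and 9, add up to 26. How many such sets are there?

5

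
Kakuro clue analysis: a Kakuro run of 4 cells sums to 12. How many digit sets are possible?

2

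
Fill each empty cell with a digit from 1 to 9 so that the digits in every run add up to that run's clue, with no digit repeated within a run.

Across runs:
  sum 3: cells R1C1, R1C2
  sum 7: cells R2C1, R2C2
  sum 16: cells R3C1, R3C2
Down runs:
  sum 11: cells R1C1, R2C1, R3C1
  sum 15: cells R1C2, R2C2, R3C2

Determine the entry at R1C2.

3 in 2 cells must be {1,2}; 16 in 2 cells must be {7,9}.
The 16 across and the 11 down share only 7, so R3C1 = 7.
R3C2 = 16 − 7 = 9 completes the 16 across.
Given what's placed, R1C1 must be 1 to fit the 3 across and 11 down.
R1C2 = 3 − 1 = 2 completes the 3 across.
R2C1 = 11 − 8 = 3 completes the 11 down.
R2C2 = 7 − 3 = 4 completes the 7 across.

2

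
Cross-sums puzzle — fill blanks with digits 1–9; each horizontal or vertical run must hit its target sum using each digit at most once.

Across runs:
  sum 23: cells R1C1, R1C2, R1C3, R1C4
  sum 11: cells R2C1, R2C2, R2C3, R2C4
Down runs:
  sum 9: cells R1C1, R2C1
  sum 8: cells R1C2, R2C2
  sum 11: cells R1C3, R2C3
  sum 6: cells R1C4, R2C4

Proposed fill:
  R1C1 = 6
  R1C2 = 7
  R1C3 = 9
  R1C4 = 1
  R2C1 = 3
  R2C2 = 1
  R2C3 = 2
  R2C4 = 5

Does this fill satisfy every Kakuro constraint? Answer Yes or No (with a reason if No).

Across: 6+7+9+1=23; 3+1+2+5=11. Down: 6+3=9; 7+1=8; 9+2=11; 1+5=6. No digit repeats within any run.

Yes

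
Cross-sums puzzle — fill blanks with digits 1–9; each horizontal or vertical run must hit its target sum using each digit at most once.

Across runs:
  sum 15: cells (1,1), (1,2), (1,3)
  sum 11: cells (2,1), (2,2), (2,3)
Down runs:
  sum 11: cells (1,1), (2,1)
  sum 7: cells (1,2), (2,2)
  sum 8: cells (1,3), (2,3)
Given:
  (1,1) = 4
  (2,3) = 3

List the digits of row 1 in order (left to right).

4 6 5

(1,3) = 8 − 3 = 5 completes the 8 down.
(2,1) = 11 − 4 = 7 completes the 11 down.
(2,2) = 11 − 10 = 1 completes the 11 across.
(1,2) = 15 − 9 = 6 completes the 15 across.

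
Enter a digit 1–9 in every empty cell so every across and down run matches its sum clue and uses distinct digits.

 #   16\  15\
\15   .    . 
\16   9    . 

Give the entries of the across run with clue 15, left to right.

7, 8

16 in 2 cells must be {7,9}.
R1C1 = 16 − 9 = 7 completes the 16 down.
R1C2 = 15 − 7 = 8 completes the 15 across.
R2C2 = 16 − 9 = 7 completes the 16 across.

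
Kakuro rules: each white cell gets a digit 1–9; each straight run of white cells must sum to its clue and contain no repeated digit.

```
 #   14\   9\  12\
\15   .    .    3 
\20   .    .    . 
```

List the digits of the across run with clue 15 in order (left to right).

R2C3 = 12 − 3 = 9 completes the 12 down.
No cell is forced outright now. R1C1 can only be 5 or 8 (the digits allowed by both its 15 across and its 14 down). If R1C1 = 5: that forces R1C2 = 7, after which R2C1 would have to be in {3,4,5,6,7,8} for the 20 across but in {9} for the 14 down — contradiction. So R1C1 = 8.
R1C2 = 15 − 11 = 4 completes the 15 across.
R2C1 = 14 − 8 = 6 completes the 14 down.
R2C2 = 20 − 15 = 5 completes the 20 across.

8, 4, 3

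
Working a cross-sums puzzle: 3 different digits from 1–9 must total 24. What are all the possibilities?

3 distinct digits from 1–9 sum between 6 and 24.
Only one set works: {7,8,9}.

{7,8,9}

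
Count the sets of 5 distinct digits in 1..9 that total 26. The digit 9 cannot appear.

4

5 distinct digits from 1–9 sum between 15 and 35.
Dropping sets that contain 9.
Enumerating: {1,4,6,7,8}, {2,3,6,7,8}, {2,4,5,7,8}, {3,4,5,6,8}.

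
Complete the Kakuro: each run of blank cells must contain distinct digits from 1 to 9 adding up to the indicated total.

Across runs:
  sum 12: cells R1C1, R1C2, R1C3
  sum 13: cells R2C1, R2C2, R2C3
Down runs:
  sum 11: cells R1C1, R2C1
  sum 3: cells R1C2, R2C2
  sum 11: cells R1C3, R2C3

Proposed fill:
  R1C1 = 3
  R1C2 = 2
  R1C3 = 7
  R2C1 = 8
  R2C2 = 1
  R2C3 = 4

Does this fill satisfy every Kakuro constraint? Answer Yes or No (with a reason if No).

Yes

Across: 3+2+7=12; 8+1+4=13. Down: 3+8=11; 2+1=3; 7+4=11. No digit repeats within any run.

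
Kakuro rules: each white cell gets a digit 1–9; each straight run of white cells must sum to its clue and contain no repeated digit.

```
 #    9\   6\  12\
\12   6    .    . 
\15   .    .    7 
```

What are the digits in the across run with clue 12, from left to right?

R1C3 = 12 − 7 = 5 completes the 12 down.
R2C1 = 9 − 6 = 3 completes the 9 down.
R2C2 = 15 − 10 = 5 completes the 15 across.
R1C2 = 12 − 11 = 1 completes the 12 across.

6, 1, 5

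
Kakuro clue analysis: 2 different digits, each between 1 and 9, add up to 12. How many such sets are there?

3

2 distinct digits from 1–9 sum between 3 and 17.
Enumerating: {3,9}, {4,8}, {5,7}.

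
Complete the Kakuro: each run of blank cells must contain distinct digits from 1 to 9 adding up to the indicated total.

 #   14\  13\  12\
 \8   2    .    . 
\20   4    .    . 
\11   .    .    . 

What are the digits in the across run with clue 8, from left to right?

2 5 1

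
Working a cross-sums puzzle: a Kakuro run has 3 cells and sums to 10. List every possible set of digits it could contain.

3 distinct digits from 1–9 sum between 6 and 24.

{1,2,7}; {1,3,6}; {1,4,5}; {2,3,5}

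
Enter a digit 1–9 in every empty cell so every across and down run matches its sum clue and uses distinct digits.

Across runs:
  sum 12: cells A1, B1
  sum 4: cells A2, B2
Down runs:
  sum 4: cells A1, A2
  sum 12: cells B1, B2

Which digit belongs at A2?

1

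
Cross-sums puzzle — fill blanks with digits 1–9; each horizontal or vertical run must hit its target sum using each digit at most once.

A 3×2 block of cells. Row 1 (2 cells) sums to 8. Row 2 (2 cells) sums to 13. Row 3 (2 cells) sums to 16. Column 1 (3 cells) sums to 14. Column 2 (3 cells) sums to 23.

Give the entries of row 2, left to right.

16 in 2 cells must be {7,9}; 23 in 3 cells must be {6,8,9}.
The 8 across and the 23 down share only 6, so (1,2) = 6.
Given what's placed, (3,2) must be 9 to fit the 16 across and 23 down.
(1,1) = 8 − 6 = 2 completes the 8 across.
(2,2) = 23 − 15 = 8 completes the 23 down.
(3,1) = 16 − 9 = 7 completes the 16 across.
(2,1) = 13 − 8 = 5 completes the 13 across.

5 8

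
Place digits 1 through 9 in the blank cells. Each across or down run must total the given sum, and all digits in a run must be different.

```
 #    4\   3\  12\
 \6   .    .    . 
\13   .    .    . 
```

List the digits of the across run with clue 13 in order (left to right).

6 in 3 cells must be {1,2,3}; 4 in 2 cells must be {1,3}; 3 in 2 cells must be {1,2}.
The 6 across and the 12 down share only 3, so R1C3 = 3.
R2C3 = 12 − 3 = 9 completes the 12 down.
Given what's placed, R1C1 must be 1 to fit the 6 across and 4 down.
R1C2 = 6 − 4 = 2 completes the 6 across.
R2C1 = 4 − 1 = 3 completes the 4 down.
R2C2 = 13 − 12 = 1 completes the 13 across.

3 1 9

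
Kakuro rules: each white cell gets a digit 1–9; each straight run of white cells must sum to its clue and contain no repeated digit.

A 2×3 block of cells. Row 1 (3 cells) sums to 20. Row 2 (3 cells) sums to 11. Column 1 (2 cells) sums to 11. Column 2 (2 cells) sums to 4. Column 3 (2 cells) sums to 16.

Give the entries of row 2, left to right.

3, 1, 7

4 in 2 cells must be {1,3}; 16 in 2 cells must be {7,9}.
The 20 across and the 4 down share only 3, so (1,2) = 3.
Given what's placed, (1,3) must be 9 to fit the 20 across and 16 down.
(2,2) = 4 − 3 = 1 completes the 4 down.
(2,3) = 16 − 9 = 7 completes the 16 down.
(1,1) = 20 − 12 = 8 completes the 20 across.
(2,1) = 11 − 8 = 3 completes the 11 across.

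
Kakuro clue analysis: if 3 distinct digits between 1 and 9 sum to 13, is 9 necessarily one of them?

Counterexample: {1,4,8} sums to 13 without using 9.

No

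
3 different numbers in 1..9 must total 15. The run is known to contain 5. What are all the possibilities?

{1,5,9}; {2,5,8}; {3,5,7}; {4,5,6}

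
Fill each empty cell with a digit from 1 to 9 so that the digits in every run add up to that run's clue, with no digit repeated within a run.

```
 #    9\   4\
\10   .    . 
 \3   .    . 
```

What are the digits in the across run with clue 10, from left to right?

3 in 2 cells must be {1,2}; 4 in 2 cells must be {1,3}.
The 3 across and the 4 down share only 1, so R2C2 = 1.
R1C2 = 4 − 1 = 3 completes the 4 down.
R2C1 = 3 − 1 = 2 completes the 3 across.
R1C1 = 10 − 3 = 7 completes the 10 across.

7 3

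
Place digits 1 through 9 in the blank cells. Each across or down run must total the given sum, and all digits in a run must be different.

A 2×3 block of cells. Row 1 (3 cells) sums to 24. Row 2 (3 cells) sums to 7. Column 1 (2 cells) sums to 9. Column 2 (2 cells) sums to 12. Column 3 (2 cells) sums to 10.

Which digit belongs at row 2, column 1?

2

24 in 3 cells must be {7,8,9}; 7 in 3 cells must be {1,2,4}.
The 7 across and the 12 down share only 4, so (2,2) = 4.
(1,2) = 12 − 4 = 8 completes the 12 down.
Given what's placed, (1,1) must be 7 to fit the 24 across and 9 down.
(1,3) = 24 − 15 = 9 completes the 24 across.
(2,1) = 9 − 7 = 2 completes the 9 down.
(2,3) = 7 − 6 = 1 completes the 7 across.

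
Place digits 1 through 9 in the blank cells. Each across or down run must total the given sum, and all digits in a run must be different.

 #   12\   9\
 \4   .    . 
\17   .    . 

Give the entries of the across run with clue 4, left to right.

4 in 2 cells must be {1,3}; 17 in 2 cells must be {8,9}.
The 4 across and the 12 down share only 3, so R1C1 = 3.
R1C2 = 4 − 3 = 1 completes the 4 across.
R2C1 = 12 − 3 = 9 completes the 12 down.
R2C2 = 17 − 9 = 8 completes the 17 across.

3 1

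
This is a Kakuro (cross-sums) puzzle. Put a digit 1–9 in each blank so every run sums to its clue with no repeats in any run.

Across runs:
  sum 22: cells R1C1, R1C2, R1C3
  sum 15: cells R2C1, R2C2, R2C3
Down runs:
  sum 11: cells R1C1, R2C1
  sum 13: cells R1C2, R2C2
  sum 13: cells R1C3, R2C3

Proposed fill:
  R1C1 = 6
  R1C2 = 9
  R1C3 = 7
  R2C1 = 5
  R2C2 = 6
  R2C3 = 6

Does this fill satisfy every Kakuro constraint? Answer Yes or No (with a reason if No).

No — the down run R1C2–R2C2 sums to 15, not 13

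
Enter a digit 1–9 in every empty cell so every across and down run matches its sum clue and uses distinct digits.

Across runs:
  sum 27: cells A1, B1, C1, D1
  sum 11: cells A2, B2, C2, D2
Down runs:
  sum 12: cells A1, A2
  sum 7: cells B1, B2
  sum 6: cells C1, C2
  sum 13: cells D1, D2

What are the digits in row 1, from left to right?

9 6 4 8

11 in 4 cells must be {1,2,3,5}.
Only 5 fits D2 under both its across sum 11 and down sum 13.
D1 = 13 − 5 = 8 completes the 13 down.
Given what's placed, A2 must be 3 to fit the 11 across and 12 down.
A1 = 12 − 3 = 9 completes the 12 down.
C1 = 4: the only remaining digit allowed by both the 27 across and the 6 down.
C2 = 6 − 4 = 2 completes the 6 down.
B1 = 27 − 21 = 6 completes the 27 across.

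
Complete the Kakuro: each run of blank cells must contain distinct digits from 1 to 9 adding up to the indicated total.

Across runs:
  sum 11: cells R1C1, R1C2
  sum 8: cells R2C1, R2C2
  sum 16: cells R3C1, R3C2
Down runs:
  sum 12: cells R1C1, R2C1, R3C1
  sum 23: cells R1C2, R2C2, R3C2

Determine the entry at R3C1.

16 in 2 cells must be {7,9}; 23 in 3 cells must be {6,8,9}.
The 8 across and the 23 down share only 6, so R2C2 = 6.
Given what's placed, R3C2 must be 9 to fit the 16 across and 23 down.
R1C2 = 23 − 15 = 8 completes the 23 down.
R2C1 = 8 − 6 = 2 completes the 8 across.
R3C1 = 16 − 9 = 7 completes the 16 across.
R1C1 = 11 − 8 = 3 completes the 11 across.

7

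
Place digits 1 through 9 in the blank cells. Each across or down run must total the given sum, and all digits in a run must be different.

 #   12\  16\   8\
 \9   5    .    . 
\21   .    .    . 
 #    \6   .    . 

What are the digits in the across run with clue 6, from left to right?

4 2

R2C1 = 12 − 5 = 7 completes the 12 down.
R2C3 = 5: the only remaining digit allowed by both the 21 across and the 8 down.
R1C3 = 1: the only remaining digit allowed by both the 9 across and the 8 down.
R2C2 = 21 − 12 = 9 completes the 21 across.
R3C3 = 8 − 6 = 2 completes the 8 down.
R1C2 = 9 − 6 = 3 completes the 9 across.
R3C2 = 6 − 2 = 4 completes the 6 across.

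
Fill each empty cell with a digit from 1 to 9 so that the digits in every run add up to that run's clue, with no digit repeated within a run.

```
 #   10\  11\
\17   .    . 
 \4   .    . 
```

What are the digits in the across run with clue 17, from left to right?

9 8

17 in 2 cells must be {8,9}; 4 in 2 cells must be {1,3}.
The 4 across and the 11 down share only 3, so R2C2 = 3.
R1C2 = 11 − 3 = 8 completes the 11 down.
R2C1 = 4 − 3 = 1 completes the 4 across.
R1C1 = 17 − 8 = 9 completes the 17 across.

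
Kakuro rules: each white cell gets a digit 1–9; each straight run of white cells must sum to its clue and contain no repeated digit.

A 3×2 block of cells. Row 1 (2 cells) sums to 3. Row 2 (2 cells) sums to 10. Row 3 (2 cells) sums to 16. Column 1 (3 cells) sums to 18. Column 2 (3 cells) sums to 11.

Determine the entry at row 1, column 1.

2

3 in 2 cells must be {1,2}; 16 in 2 cells must be {7,9}.
The 16 across and the 11 down share only 7, so (3,2) = 7.
Given what's placed, (1,2) must be 1 to fit the 3 across and 11 down.
(2,2) = 11 − 8 = 3 completes the 11 down.
(3,1) = 16 − 7 = 9 completes the 16 across.
(1,1) = 3 − 1 = 2 completes the 3 across.
(2,1) = 10 − 3 = 7 completes the 10 across.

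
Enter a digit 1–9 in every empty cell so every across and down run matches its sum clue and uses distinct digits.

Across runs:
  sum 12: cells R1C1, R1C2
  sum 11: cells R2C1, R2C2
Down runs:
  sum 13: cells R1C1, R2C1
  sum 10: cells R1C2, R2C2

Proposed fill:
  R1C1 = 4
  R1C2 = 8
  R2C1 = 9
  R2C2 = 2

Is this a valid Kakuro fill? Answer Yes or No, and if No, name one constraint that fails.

Across: 4+8=12; 9+2=11. Down: 4+9=13; 8+2=10. No digit repeats within any run.

Yes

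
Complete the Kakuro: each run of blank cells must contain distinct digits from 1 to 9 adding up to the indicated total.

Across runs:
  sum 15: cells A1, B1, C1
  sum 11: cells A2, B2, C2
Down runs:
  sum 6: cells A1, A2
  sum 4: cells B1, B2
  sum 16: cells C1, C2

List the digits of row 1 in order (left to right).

5, 1, 9

4 in 2 cells must be {1,3}; 16 in 2 cells must be {7,9}.
The 11 across and the 16 down share only 7, so C2 = 7.
C1 = 16 − 7 = 9 completes the 16 down.
Given what's placed, A2 must be 1 to fit the 11 across and 6 down.
B2 = 11 − 8 = 3 completes the 11 across.
A1 = 6 − 1 = 5 completes the 6 down.
B1 = 15 − 14 = 1 completes the 15 across.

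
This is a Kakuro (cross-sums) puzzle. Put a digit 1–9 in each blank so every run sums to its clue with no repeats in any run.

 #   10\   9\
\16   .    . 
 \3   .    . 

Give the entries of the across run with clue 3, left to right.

16 in 2 cells must be {7,9}; 3 in 2 cells must be {1,2}.
The 16 across and the 9 down share only 7, so R1C2 = 7.
R2C2 = 9 − 7 = 2 completes the 9 down.
R1C1 = 16 − 7 = 9 completes the 16 across.
R2C1 = 3 − 2 = 1 completes the 3 across.

1, 2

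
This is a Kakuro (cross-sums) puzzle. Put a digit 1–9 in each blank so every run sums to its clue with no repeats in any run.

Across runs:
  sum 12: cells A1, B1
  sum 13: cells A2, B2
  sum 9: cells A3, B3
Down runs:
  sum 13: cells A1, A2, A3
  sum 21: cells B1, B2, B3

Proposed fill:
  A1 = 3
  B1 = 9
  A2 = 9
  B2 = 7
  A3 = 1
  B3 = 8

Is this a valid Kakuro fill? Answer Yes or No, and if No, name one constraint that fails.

No — the down run B1–B3 sums to 24, not 21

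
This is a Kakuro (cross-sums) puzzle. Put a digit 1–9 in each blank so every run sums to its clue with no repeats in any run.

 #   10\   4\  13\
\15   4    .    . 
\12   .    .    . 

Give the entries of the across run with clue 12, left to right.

6, 1, 5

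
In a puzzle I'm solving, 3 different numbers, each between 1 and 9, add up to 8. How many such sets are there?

3 distinct digits from 1–9 sum between 6 and 24.
Enumerating: {1,2,5}, {1,3,4}.

2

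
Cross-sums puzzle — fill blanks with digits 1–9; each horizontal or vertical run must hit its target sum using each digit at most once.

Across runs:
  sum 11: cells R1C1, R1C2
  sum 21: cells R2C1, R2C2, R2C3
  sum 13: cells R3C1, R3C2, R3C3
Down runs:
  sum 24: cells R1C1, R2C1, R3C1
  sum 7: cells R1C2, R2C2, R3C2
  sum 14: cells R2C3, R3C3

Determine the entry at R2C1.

24 in 3 cells must be {7,8,9}; 7 in 3 cells must be {1,2,4}.
Only 4 fits R2C2 under both its across sum 21 and down sum 7.
Given what's placed, R1C2 must be 2 to fit the 11 across and 7 down.
R3C2 = 7 − 6 = 1 completes the 7 down.
R1C1 = 11 − 2 = 9 completes the 11 across.
R2C1 = 8: the only remaining digit allowed by both the 21 across and the 24 down.

8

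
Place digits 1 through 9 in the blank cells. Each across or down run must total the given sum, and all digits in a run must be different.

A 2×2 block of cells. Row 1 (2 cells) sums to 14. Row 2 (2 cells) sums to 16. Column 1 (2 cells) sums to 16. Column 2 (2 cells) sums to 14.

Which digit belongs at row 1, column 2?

16 in 2 cells must be {7,9}.
The 14 across and the 16 down share only 9, so (1,1) = 9.
(1,2) = 14 − 9 = 5 completes the 14 across.
(2,1) = 16 − 9 = 7 completes the 16 down.
(2,2) = 16 − 7 = 9 completes the 16 across.

5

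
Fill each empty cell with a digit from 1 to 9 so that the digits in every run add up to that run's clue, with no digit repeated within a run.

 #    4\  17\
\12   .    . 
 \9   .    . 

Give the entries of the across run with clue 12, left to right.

3 9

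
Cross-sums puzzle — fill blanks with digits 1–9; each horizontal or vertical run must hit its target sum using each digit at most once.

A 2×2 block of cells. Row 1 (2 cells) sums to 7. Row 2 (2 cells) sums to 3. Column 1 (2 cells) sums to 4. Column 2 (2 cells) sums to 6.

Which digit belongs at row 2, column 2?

3 in 2 cells must be {1,2}; 4 in 2 cells must be {1,3}.
The 3 across and the 4 down share only 1, so (2,1) = 1.
(2,2) = 3 − 1 = 2 completes the 3 across.
(1,1) = 4 − 1 = 3 completes the 4 down.
(1,2) = 7 − 3 = 4 completes the 7 across.

2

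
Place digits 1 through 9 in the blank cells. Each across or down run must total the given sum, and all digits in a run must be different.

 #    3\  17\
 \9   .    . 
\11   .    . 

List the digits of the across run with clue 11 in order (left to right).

3 in 2 cells must be {1,2}; 17 in 2 cells must be {8,9}.
The 9 across and the 17 down share only 8, so R1C2 = 8.
The 11 across and the 3 down share only 2, so R2C1 = 2.
R2C2 = 11 − 2 = 9 completes the 11 across.
R1C1 = 9 − 8 = 1 completes the 9 across.

2, 9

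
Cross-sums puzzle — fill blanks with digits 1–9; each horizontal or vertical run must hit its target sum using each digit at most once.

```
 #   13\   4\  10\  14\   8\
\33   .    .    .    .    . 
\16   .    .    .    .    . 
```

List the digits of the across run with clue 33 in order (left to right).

9, 3, 7, 8, 6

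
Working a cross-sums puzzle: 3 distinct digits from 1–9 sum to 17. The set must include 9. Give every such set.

{1,7,9}; {2,6,9}; {3,5,9}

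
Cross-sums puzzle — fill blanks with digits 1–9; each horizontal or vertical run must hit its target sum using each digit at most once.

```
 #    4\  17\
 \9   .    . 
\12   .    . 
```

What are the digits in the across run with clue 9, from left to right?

1 8

4 in 2 cells must be {1,3}; 17 in 2 cells must be {8,9}.
The 9 across and the 17 down share only 8, so R1C2 = 8.
The 12 across and the 4 down share only 3, so R2C1 = 3.
R2C2 = 12 − 3 = 9 completes the 12 across.
R1C1 = 9 − 8 = 1 completes the 9 across.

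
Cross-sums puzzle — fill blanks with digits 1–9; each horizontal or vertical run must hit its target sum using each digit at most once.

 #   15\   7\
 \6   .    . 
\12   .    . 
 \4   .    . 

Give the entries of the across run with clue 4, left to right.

3 1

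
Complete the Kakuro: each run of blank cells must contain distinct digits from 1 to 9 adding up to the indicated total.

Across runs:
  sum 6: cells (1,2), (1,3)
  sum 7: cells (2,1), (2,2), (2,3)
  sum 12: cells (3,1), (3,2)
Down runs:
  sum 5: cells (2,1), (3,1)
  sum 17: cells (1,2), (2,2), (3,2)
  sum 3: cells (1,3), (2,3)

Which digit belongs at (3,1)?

7 in 3 cells must be {1,2,4}; 3 in 2 cells must be {1,2}.
Nothing is forced directly, so branch on (1,3), whose candidates are 1 or 2. If (1,3) = 2: that forces (1,2) = 4, after which (2,2) would have to be in {1,2,4} for the 7 across but in {5,6,7,8} for the 17 down — contradiction. So (1,3) = 1.
(1,2) = 6 − 1 = 5 completes the 6 across.
(2,2) = 4: the only remaining digit allowed by both the 7 across and the 17 down.
(2,3) = 3 − 1 = 2 completes the 3 down.
(3,2) = 17 − 9 = 8 completes the 17 down.
(2,1) = 7 − 6 = 1 completes the 7 across.
(3,1) = 12 − 8 = 4 completes the 12 across.

4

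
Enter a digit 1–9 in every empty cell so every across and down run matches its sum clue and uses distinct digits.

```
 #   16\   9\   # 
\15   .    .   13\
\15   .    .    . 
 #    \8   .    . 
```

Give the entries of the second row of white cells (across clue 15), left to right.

7 2 6

16 in 2 cells must be {7,9}.
The 15 across and the 9 down share only 6, so R1C2 = 6.
R1C1 = 15 − 6 = 9 completes the 15 across.
R2C1 = 16 − 9 = 7 completes the 16 down.
R2C2 = 2: the only remaining digit allowed by both the 15 across and the 9 down.
R2C3 = 15 − 9 = 6 completes the 15 across.
R3C2 = 9 − 8 = 1 completes the 9 down.
R3C3 = 8 − 1 = 7 completes the 8 across.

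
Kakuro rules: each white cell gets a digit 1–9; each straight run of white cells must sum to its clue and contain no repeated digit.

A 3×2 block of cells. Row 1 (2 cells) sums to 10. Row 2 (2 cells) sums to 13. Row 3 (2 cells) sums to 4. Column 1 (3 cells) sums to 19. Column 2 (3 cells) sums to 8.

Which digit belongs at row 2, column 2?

4 in 2 cells must be {1,3}.
The 4 across and the 19 down share only 3, so (3,1) = 3.
(3,2) = 4 − 3 = 1 completes the 4 across.
Nothing is forced directly, so branch on (1,1), whose candidates are 7 or 9. If (1,1) = 9: then (1,2) would have to be in {1} for the 10 across but in {2,3,4,5} for the 8 down — contradiction. So (1,1) = 7.
(1,2) = 10 − 7 = 3 completes the 10 across.
(2,1) = 19 − 10 = 9 completes the 19 down.
(2,2) = 13 − 9 = 4 completes the 13 across.

4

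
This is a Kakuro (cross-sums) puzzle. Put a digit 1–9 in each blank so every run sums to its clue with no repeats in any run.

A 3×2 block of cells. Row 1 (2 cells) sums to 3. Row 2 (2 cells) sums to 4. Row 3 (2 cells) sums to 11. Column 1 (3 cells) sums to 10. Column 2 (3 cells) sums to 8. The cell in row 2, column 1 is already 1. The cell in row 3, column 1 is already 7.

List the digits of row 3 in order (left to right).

7, 4

3 in 2 cells must be {1,2}; 4 in 2 cells must be {1,3}.
(1,1) = 10 − 8 = 2 completes the 10 down.
(1,2) = 3 − 2 = 1 completes the 3 across.
(2,2) = 4 − 1 = 3 completes the 4 across.
(3,2) = 11 − 7 = 4 completes the 11 across.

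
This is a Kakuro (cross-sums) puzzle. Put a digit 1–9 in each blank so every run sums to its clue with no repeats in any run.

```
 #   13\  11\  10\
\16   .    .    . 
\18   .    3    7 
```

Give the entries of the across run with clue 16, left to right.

R1C2 = 11 − 3 = 8 completes the 11 down.
R1C3 = 10 − 7 = 3 completes the 10 down.
R2C1 = 18 − 10 = 8 completes the 18 across.
R1C1 = 16 − 11 = 5 completes the 16 across.

5, 8, 3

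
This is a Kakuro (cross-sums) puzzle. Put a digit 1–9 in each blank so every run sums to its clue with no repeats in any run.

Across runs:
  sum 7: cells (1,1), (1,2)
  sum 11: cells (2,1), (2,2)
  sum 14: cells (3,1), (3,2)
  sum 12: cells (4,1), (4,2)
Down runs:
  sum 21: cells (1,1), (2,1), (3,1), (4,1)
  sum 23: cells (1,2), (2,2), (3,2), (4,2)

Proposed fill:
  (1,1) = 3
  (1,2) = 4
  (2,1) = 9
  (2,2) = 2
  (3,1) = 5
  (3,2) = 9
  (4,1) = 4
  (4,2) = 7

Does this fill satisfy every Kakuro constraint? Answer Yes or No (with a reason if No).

No — the down run (1,2)–(4,2) sums to 22, not 23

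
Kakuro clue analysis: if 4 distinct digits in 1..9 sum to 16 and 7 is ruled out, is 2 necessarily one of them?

No

Counterexample: {1,3,4,8} sums to 16 under that restriction without using 2.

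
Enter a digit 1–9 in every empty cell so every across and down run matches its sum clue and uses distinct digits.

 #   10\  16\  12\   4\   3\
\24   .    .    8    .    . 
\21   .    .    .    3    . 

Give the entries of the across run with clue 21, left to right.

6, 7, 4, 3, 1

16 in 2 cells must be {7,9}; 4 in 2 cells must be {1,3}; 3 in 2 cells must be {1,2}.
R1C4 = 4 − 3 = 1 completes the 4 down.
Given what's placed, R1C5 must be 2 to fit the 24 across and 3 down.
R2C3 = 12 − 8 = 4 completes the 12 down.
R2C5 = 3 − 2 = 1 completes the 3 down.
R2C2 = 7: the only remaining digit allowed by both the 21 across and the 16 down.
R1C2 = 16 − 7 = 9 completes the 16 down.
R2C1 = 21 − 15 = 6 completes the 21 across.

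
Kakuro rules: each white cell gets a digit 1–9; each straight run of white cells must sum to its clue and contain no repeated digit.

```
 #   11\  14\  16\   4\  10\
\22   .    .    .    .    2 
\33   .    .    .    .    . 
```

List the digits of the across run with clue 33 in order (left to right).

7 6 9 3 8

16 in 2 cells must be {7,9}; 4 in 2 cells must be {1,3}.
Only 3 fits R2C4 under both its across sum 33 and down sum 4.
R2C5 = 10 − 2 = 8 completes the 10 down.
R1C4 = 4 − 3 = 1 completes the 4 down.
Nothing is forced directly, so branch on R1C3, whose candidates are 7 or 9. If R1C3 = 9: that forces R1C2 = 6, after which R2C2 would have to be in {6,7,9} for the 33 across but in {8} for the 14 down — contradiction. So R1C3 = 7.
R2C3 = 16 − 7 = 9 completes the 16 down.
Given what's placed, R2C2 must be 6 to fit the 33 across and 14 down.
R1C2 = 14 − 6 = 8 completes the 14 down.
R2C1 = 33 − 26 = 7 completes the 33 across.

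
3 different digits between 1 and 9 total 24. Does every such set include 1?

The only way to make 24 from 3 distinct digits is {7,8,9}, which does not contain 1.

No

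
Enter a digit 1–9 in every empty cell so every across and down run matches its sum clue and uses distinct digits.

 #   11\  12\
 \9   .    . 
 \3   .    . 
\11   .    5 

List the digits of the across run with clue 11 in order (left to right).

6 5

3 in 2 cells must be {1,2}.
Given what's placed, R2C2 must be 1 to fit the 3 across and 12 down.
R3C1 = 11 − 5 = 6 completes the 11 across.
R1C2 = 12 − 6 = 6 completes the 12 down.
R2C1 = 3 − 1 = 2 completes the 3 across.
R1C1 = 9 − 6 = 3 completes the 9 across.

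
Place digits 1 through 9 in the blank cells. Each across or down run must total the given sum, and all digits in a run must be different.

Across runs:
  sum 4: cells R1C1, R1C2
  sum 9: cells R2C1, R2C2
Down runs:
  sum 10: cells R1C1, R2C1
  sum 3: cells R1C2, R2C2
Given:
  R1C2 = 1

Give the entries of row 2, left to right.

7, 2

4 in 2 cells must be {1,3}; 3 in 2 cells must be {1,2}.
R1C1 = 4 − 1 = 3 completes the 4 across.
R2C1 = 10 − 3 = 7 completes the 10 down.
R2C2 = 9 − 7 = 2 completes the 9 across.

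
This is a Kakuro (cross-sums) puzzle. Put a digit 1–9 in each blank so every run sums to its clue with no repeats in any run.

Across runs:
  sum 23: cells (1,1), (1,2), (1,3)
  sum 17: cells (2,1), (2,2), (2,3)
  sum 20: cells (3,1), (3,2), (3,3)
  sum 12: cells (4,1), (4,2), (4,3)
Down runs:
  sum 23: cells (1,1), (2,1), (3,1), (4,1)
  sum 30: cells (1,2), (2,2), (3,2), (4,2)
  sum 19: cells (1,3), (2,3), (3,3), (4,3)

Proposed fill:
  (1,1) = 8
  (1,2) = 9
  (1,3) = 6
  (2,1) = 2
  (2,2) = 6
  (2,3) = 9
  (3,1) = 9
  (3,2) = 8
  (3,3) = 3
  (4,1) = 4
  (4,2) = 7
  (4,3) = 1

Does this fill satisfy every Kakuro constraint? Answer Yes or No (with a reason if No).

Across: 8+9+6=23; 2+6+9=17; 9+8+3=20; 4+7+1=12. Down: 8+2+9+4=23; 9+6+8+7=30; 6+9+3+1=19. No digit repeats within any run.

Yes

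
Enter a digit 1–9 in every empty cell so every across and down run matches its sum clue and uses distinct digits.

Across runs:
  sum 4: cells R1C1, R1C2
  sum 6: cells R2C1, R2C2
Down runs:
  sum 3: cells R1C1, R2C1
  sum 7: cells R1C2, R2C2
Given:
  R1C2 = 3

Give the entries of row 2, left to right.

2, 4

4 in 2 cells must be {1,3}; 3 in 2 cells must be {1,2}.
R1C1 = 4 − 3 = 1 completes the 4 across.
R2C1 = 3 − 1 = 2 completes the 3 down.
R2C2 = 6 − 2 = 4 completes the 6 across.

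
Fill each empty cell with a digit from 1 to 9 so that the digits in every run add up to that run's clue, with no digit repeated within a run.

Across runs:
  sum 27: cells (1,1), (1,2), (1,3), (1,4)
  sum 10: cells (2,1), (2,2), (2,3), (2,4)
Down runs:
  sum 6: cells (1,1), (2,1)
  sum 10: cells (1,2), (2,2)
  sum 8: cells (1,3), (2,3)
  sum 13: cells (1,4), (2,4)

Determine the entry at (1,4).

9

10 in 4 cells must be {1,2,3,4}.
Only 4 fits (2,4) under both its across sum 10 and down sum 13.
(1,4) = 13 − 4 = 9 completes the 13 down.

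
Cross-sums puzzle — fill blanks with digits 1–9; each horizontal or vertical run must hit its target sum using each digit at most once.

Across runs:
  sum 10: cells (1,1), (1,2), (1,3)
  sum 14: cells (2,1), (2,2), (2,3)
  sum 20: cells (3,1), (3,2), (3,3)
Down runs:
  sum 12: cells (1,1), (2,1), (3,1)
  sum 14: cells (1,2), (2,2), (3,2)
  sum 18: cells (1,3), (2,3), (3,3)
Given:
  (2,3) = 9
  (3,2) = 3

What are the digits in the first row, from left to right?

2 7 1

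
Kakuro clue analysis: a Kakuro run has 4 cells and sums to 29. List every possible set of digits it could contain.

4 distinct digits from 1–9 sum between 10 and 30.
Only one set works: {5,7,8,9}.

{5,7,8,9}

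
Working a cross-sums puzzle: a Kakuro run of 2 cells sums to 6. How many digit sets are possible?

2

2 distinct digits from 1–9 sum between 3 and 17.
Enumerating: {1,5}, {2,4}.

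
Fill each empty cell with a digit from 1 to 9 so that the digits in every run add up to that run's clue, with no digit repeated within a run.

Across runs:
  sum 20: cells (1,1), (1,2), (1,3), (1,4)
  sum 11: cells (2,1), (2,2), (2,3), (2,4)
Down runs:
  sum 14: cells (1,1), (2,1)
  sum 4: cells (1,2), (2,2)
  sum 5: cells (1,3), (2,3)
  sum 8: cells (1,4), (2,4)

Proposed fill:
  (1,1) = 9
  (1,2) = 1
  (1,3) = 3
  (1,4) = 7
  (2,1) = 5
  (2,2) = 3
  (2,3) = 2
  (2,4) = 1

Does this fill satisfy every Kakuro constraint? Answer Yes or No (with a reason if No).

Across: 9+1+3+7=20; 5+3+2+1=11. Down: 9+5=14; 1+3=4; 3+2=5; 7+1=8. No digit repeats within any run.

Yes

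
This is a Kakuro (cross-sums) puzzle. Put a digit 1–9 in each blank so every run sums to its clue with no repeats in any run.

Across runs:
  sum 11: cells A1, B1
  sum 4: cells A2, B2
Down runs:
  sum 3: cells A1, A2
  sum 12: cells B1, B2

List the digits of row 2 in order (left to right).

1, 3

4 in 2 cells must be {1,3}; 3 in 2 cells must be {1,2}.
The 11 across and the 3 down share only 2, so A1 = 2.
B1 = 11 − 2 = 9 completes the 11 across.
A2 = 3 − 2 = 1 completes the 3 down.
B2 = 4 − 1 = 3 completes the 4 across.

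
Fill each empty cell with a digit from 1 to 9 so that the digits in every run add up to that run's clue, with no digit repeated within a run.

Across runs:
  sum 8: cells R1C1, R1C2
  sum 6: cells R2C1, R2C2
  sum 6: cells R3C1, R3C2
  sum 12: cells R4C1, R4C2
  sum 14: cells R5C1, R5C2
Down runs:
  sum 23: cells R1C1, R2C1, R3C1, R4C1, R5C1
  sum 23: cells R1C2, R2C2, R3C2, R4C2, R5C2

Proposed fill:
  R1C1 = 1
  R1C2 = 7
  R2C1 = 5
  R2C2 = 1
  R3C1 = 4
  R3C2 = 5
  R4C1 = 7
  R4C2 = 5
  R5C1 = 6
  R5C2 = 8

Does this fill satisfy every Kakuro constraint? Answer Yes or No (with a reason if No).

No — the across run R3C1–R3C2 sums to 9, not 6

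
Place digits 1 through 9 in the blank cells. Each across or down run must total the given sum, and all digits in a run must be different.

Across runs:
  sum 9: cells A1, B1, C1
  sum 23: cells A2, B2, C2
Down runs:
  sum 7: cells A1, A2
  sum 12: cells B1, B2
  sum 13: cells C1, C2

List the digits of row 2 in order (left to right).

6 9 8

23 in 3 cells must be {6,8,9}.
The 23 across and the 7 down share only 6, so A2 = 6.
A1 = 7 − 6 = 1 completes the 7 down.
Nothing is forced directly, so branch on B1, whose candidates are 3 or 5. If B1 = 5: then C1 would have to be in {3} for the 9 across but in {4,5,6,7,8,9} for the 13 down — contradiction. So B1 = 3.
C1 = 9 − 4 = 5 completes the 9 across.
B2 = 12 − 3 = 9 completes the 12 down.
C2 = 23 − 15 = 8 completes the 23 across.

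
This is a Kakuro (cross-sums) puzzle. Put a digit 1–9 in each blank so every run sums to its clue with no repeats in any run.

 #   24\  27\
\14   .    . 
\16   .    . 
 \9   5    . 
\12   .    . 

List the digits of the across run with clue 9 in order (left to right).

5 4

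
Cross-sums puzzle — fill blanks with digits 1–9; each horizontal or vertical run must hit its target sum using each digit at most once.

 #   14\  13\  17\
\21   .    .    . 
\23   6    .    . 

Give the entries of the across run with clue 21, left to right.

8, 4, 9

23 in 3 cells must be {6,8,9}; 17 in 2 cells must be {8,9}.
R1C1 = 14 − 6 = 8 completes the 14 down.
Given what's placed, R1C3 must be 9 to fit the 21 across and 17 down.
R2C3 = 17 − 9 = 8 completes the 17 down.
R1C2 = 21 − 17 = 4 completes the 21 across.
R2C2 = 23 − 14 = 9 completes the 23 across.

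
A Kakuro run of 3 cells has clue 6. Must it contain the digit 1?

Yes

The only way to make 6 from 3 distinct digits is {1,2,3}, which contains 1.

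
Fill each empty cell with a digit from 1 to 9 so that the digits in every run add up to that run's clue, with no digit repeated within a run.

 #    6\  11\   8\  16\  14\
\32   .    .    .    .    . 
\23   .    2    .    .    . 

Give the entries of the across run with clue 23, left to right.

16 in 2 cells must be {7,9}.
R1C2 = 11 − 2 = 9 completes the 11 down.
R1C4 = 7: the only remaining digit allowed by both the 32 across and the 16 down.
R2C4 = 16 − 7 = 9 completes the 16 down.
Nothing is forced directly, so branch on R1C1, whose candidates are 2 or 5. If R1C1 = 2: that forces R1C3 = 6, R1C5 = 8, R2C1 = 4, after which R2C3 would have to be in {1,3,5,7} for the 23 across but in {2} for the 8 down — contradiction. So R1C1 = 5.
Given what's placed, R1C3 must be 3 to fit the 32 across and 8 down.
R1C5 = 32 − 24 = 8 completes the 32 across.
R2C1 = 6 − 5 = 1 completes the 6 down.
R2C3 = 8 − 3 = 5 completes the 8 down.
R2C5 = 23 − 17 = 6 completes the 23 across.

1, 2, 5, 9, 6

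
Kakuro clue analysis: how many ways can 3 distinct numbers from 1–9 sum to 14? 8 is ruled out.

3 distinct digits from 1–9 sum between 6 and 24.
Dropping sets that contain 8.
Enumerating: {1,4,9}, {1,6,7}, {2,3,9}, {2,5,7}, {3,4,7}, {3,5,6}.

6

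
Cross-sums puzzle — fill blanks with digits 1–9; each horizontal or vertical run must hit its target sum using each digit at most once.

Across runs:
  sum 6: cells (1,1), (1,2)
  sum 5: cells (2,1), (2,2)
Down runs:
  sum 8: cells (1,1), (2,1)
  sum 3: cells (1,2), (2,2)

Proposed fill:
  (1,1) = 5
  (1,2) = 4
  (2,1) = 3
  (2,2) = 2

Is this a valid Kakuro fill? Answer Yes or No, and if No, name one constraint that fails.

No — the down run (1,2)–(2,2) sums to 6, not 3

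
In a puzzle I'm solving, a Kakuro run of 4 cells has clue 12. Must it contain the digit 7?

Counterexample: {1,2,3,6} sums to 12 without using 7.

No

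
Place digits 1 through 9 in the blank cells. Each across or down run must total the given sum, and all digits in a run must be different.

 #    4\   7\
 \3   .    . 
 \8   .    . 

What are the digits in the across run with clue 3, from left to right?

3 in 2 cells must be {1,2}; 4 in 2 cells must be {1,3}.
The 3 across and the 4 down share only 1, so R1C1 = 1.
R1C2 = 3 − 1 = 2 completes the 3 across.
R2C1 = 4 − 1 = 3 completes the 4 down.
R2C2 = 8 − 3 = 5 completes the 8 across.

1, 2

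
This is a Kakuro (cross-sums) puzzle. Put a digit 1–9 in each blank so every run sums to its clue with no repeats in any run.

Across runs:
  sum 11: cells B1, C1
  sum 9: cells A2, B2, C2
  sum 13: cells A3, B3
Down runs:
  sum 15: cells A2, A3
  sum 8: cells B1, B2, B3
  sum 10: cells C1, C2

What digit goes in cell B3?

The 9 across and the 15 down share only 6, so A2 = 6.
A3 = 15 − 6 = 9 completes the 15 down.
B3 = 13 − 9 = 4 completes the 13 across.
B1 = 3: the only remaining digit allowed by both the 11 across and the 8 down.
C1 = 11 − 3 = 8 completes the 11 across.
B2 = 8 − 7 = 1 completes the 8 down.
C2 = 9 − 7 = 2 completes the 9 across.

4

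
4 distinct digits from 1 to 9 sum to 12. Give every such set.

{1,2,3,6}; {1,2,4,5}

4 distinct digits from 1–9 sum between 10 and 30.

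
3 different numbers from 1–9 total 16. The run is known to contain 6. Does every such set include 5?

Counterexample: {1,6,9} sums to 16 under that restriction without using 5.

No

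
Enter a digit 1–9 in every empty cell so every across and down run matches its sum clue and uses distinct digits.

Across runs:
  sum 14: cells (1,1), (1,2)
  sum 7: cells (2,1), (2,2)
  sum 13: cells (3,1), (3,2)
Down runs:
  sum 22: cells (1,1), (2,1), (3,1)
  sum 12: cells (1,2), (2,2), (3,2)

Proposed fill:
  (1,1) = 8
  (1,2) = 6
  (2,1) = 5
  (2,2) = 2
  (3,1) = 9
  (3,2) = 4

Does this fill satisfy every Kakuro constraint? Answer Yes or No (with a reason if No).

Across: 8+6=14; 5+2=7; 9+4=13. Down: 8+5+9=22; 6+2+4=12. No digit repeats within any run.

Yes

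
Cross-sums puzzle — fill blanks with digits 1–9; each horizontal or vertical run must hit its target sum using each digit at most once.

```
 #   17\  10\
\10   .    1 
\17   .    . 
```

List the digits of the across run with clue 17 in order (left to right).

8, 9

17 in 2 cells must be {8,9}.
R1C1 = 10 − 1 = 9 completes the 10 across.
R2C1 = 17 − 9 = 8 completes the 17 down.
R2C2 = 17 − 8 = 9 completes the 17 across.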